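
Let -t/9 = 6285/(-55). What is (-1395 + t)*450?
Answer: -1814400/11 ≈ -1.6495e+5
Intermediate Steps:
t = 11313/11 (t = -56565/(-55) = -56565*(-1)/55 = -9*(-1257/11) = 11313/11 ≈ 1028.5)
(-1395 + t)*450 = (-1395 + 11313/11)*450 = -4032/11*450 = -1814400/11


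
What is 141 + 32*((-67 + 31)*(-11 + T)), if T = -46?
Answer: 65805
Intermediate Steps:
141 + 32*((-67 + 31)*(-11 + T)) = 141 + 32*((-67 + 31)*(-11 - 46)) = 141 + 32*(-36*(-57)) = 141 + 32*2052 = 141 + 65664 = 65805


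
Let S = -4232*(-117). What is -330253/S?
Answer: -330253/495144 ≈ -0.66698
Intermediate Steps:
S = 495144
-330253/S = -330253/495144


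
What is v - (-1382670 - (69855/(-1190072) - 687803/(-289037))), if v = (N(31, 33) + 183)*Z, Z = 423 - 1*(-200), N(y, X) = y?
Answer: 521463904992310869/343974840664 ≈ 1.5160e+6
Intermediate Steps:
Z = 623 (Z = 423 + 200 = 623)
v = 133322 (v = (31 + 183)*623 = 214*623 = 133322)
v - (-1382670 - (69855/(-1190072) - 687803/(-289037))) = 133322 - (-1382670 - (69855/(-1190072) - 687803/(-289037))) = 133322 - (-1382670 - (69855*(-1/1190072) - 687803*(-1/289037))) = 133322 - (-1382670 - (-69855/1190072 + 687803/289037)) = 133322 - (-1382670 - 1*798344412181/343974840664) = 133322 - (-1382670 - 798344412181/343974840664) = 133322 - 1*(-475604491285305061/343974840664) = 133322 + 475604491285305061/343974840664 = 521463904992310869/343974840664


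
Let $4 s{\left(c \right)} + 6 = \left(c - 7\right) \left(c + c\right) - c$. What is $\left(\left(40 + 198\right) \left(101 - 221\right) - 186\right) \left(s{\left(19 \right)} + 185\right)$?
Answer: $- \frac{16830783}{2} \approx -8.4154 \cdot 10^{6}$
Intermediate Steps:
$s{\left(c \right)} = - \frac{3}{2} - \frac{c}{4} + \frac{c \left(-7 + c\right)}{2}$ ($s{\left(c \right)} = - \frac{3}{2} + \frac{\left(c - 7\right) \left(c + c\right) - c}{4} = - \frac{3}{2} + \frac{\left(-7 + c\right) 2 c - c}{4} = - \frac{3}{2} + \frac{2 c \left(-7 + c\right) - c}{4} = - \frac{3}{2} + \frac{- c + 2 c \left(-7 + c\right)}{4} = - \frac{3}{2} + \left(- \frac{c}{4} + \frac{c \left(-7 + c\right)}{2}\right) = - \frac{3}{2} - \frac{c}{4} + \frac{c \left(-7 + c\right)}{2}$)
$\left(\left(40 + 198\right) \left(101 - 221\right) - 186\right) \left(s{\left(19 \right)} + 185\right) = \left(\left(40 + 198\right) \left(101 - 221\right) - 186\right) \left(\left(- \frac{3}{2} + \frac{19^{2}}{2} - \frac{285}{4}\right) + 185\right) = \left(238 \left(-120\right) - 186\right) \left(\left(- \frac{3}{2} + \frac{1}{2} \cdot 361 - \frac{285}{4}\right) + 185\right) = \left(-28560 - 186\right) \left(\left(- \frac{3}{2} + \frac{361}{2} - \frac{285}{4}\right) + 185\right) = - 28746 \left(\frac{431}{4} + 185\right) = \left(-28746\right) \frac{1171}{4} = - \frac{16830783}{2}$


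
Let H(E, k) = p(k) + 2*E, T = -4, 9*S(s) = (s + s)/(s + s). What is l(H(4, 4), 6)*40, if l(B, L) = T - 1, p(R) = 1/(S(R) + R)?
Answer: -200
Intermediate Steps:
S(s) = 1/9 (S(s) = ((s + s)/(s + s))/9 = ((2*s)/((2*s)))/9 = ((2*s)*(1/(2*s)))/9 = (1/9)*1 = 1/9)
p(R) = 1/(1/9 + R)
H(E, k) = 2*E + 9/(1 + 9*k) (H(E, k) = 9/(1 + 9*k) + 2*E = 2*E + 9/(1 + 9*k))
l(B, L) = -5 (l(B, L) = -4 - 1 = -5)
l(H(4, 4), 6)*40 = -5*40 = -200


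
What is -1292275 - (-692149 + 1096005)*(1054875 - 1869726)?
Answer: 329081173181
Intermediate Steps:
-1292275 - (-692149 + 1096005)*(1054875 - 1869726) = -1292275 - 403856*(-814851) = -1292275 - 1*(-329082465456) = -1292275 + 329082465456 = 329081173181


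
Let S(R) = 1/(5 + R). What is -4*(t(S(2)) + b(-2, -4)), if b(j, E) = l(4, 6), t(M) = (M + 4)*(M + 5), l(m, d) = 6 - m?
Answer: -4568/49 ≈ -93.224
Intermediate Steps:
t(M) = (4 + M)*(5 + M)
b(j, E) = 2 (b(j, E) = 6 - 1*4 = 6 - 4 = 2)
-4*(t(S(2)) + b(-2, -4)) = -4*((20 + (1/(5 + 2))² + 9/(5 + 2)) + 2) = -4*((20 + (1/7)² + 9/7) + 2) = -4*((20 + (⅐)² + 9*(⅐)) + 2) = -4*((20 + 1/49 + 9/7) + 2) = -4*(1044/49 + 2) = -4*1142/49 = -4568/49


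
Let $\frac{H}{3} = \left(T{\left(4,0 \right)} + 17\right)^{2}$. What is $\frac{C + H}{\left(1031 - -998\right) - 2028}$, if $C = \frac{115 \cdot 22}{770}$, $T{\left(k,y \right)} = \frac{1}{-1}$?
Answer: $\frac{5399}{7} \approx 771.29$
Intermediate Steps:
$T{\left(k,y \right)} = -1$
$H = 768$ ($H = 3 \left(-1 + 17\right)^{2} = 3 \cdot 16^{2} = 3 \cdot 256 = 768$)
$C = \frac{23}{7}$ ($C = 2530 \cdot \frac{1}{770} = \frac{23}{7} \approx 3.2857$)
$\frac{C + H}{\left(1031 - -998\right) - 2028} = \frac{\frac{23}{7} + 768}{\left(1031 - -998\right) - 2028} = \frac{5399}{7 \left(\left(1031 + 998\right) - 2028\right)} = \frac{5399}{7 \left(2029 - 2028\right)} = \frac{5399}{7 \cdot 1} = \frac{5399}{7} \cdot 1 = \frac{5399}{7}$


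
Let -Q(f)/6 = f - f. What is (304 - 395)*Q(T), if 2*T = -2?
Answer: 0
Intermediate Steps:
T = -1 (T = (½)*(-2) = -1)
Q(f) = 0 (Q(f) = -6*(f - f) = -6*0 = 0)
(304 - 395)*Q(T) = (304 - 395)*0 = -91*0 = 0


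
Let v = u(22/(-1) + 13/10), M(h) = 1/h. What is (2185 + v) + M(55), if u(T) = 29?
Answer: 121771/55 ≈ 2214.0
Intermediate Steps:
v = 29
(2185 + v) + M(55) = (2185 + 29) + 1/55 = 2214 + 1/55 = 121771/55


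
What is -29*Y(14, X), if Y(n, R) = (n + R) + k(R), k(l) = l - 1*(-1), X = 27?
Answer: -2001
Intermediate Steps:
k(l) = 1 + l (k(l) = l + 1 = 1 + l)
Y(n, R) = 1 + n + 2*R (Y(n, R) = (n + R) + (1 + R) = (R + n) + (1 + R) = 1 + n + 2*R)
-29*Y(14, X) = -29*(1 + 14 + 2*27) = -29*(1 + 14 + 54) = -29*69 = -2001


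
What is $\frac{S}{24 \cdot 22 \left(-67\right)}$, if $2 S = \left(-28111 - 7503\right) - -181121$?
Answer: $- \frac{145507}{70752} \approx -2.0566$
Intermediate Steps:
$S = \frac{145507}{2}$ ($S = \frac{\left(-28111 - 7503\right) - -181121}{2} = \frac{\left(-28111 - 7503\right) + 181121}{2} = \frac{-35614 + 181121}{2} = \frac{1}{2} \cdot 145507 = \frac{145507}{2} \approx 72754.0$)
$\frac{S}{24 \cdot 22 \left(-67\right)} = \frac{145507}{2 \cdot 24 \cdot 22 \left(-67\right)} = \frac{145507}{2 \cdot 528 \left(-67\right)} = \frac{145507}{2 \left(-35376\right)} = \frac{145507}{2} \left(- \frac{1}{35376}\right) = - \frac{145507}{70752}$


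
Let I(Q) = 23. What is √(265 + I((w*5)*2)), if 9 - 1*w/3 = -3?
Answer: 12*√2 ≈ 16.971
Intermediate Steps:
w = 36 (w = 27 - 3*(-3) = 27 + 9 = 36)
√(265 + I((w*5)*2)) = √(265 + 23) = √288 = 12*√2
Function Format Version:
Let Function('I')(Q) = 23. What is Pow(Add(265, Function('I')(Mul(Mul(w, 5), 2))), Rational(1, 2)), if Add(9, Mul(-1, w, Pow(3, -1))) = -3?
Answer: Mul(12, Pow(2, Rational(1, 2))) ≈ 16.971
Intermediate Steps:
w = 36 (w = Add(27, Mul(-3, -3)) = Add(27, 9) = 36)
Pow(Add(265, Function('I')(Mul(Mul(w, 5), 2))), Rational(1, 2)) = Pow(Add(265, 23), Rational(1, 2)) = Pow(288, Rational(1, 2)) = Mul(12, Pow(2, Rational(1, 2)))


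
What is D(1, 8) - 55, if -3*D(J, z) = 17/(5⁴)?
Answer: -103142/1875 ≈ -55.009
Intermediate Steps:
D(J, z) = -17/1875 (D(J, z) = -17/(3*(5⁴)) = -17/(3*625) = -⅓*17/625 = -17/1875)
D(1, 8) - 55 = -17/1875 - 55 = -103142/1875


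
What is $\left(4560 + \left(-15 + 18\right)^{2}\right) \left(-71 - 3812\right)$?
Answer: $-17741427$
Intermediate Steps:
$\left(4560 + \left(-15 + 18\right)^{2}\right) \left(-71 - 3812\right) = \left(4560 + 3^{2}\right) \left(-3883\right) = \left(4560 + 9\right) \left(-3883\right) = 4569 \left(-3883\right) = -17741427$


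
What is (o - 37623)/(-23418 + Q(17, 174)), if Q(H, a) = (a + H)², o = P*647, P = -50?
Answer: -69973/13063 ≈ -5.3566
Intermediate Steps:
o = -32350 (o = -50*647 = -32350)
Q(H, a) = (H + a)²
(o - 37623)/(-23418 + Q(17, 174)) = (-32350 - 37623)/(-23418 + (17 + 174)²) = -69973/(-23418 + 191²) = -69973/(-23418 + 36481) = -69973/13063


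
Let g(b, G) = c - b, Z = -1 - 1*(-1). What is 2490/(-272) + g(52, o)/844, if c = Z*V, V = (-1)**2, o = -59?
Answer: -264463/28696 ≈ -9.2160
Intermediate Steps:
V = 1
Z = 0 (Z = -1 + 1 = 0)
c = 0 (c = 0*1 = 0)
g(b, G) = -b (g(b, G) = 0 - b = -b)
2490/(-272) + g(52, o)/844 = 2490/(-272) - 1*52/844 = 2490*(-1/272) - 52*1/844 = -1245/136 - 13/211 = -264463/28696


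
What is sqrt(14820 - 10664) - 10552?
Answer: -10552 + 2*sqrt(1039) ≈ -10488.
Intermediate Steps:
sqrt(14820 - 10664) - 10552 = sqrt(4156) - 10552 = 2*sqrt(1039) - 10552 = -10552 + 2*sqrt(1039)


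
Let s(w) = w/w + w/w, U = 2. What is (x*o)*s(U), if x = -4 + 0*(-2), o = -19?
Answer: 152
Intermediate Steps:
s(w) = 2 (s(w) = 1 + 1 = 2)
x = -4 (x = -4 + 0 = -4)
(x*o)*s(U) = -4*(-19)*2 = 76*2 = 152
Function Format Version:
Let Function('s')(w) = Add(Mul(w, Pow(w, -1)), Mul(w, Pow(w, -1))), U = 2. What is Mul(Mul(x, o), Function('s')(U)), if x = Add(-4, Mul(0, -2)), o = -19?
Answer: 152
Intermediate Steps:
Function('s')(w) = 2 (Function('s')(w) = Add(1, 1) = 2)
x = -4 (x = Add(-4, 0) = -4)
Mul(Mul(x, o), Function('s')(U)) = Mul(Mul(-4, -19), 2) = Mul(76, 2) = 152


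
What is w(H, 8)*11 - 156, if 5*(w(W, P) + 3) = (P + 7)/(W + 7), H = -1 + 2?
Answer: -1479/8 ≈ -184.88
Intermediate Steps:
H = 1
w(W, P) = -3 + (7 + P)/(5*(7 + W)) (w(W, P) = -3 + ((P + 7)/(W + 7))/5 = -3 + ((7 + P)/(7 + W))/5 = -3 + (7 + P)/(5*(7 + W)))
w(H, 8)*11 - 156 = ((-98 + 8 - 15*1)/(5*(7 + 1)))*11 - 156 = ((⅕)*(-98 + 8 - 15)/8)*11 - 156 = ((⅕)*(⅛)*(-105))*11 - 156 = -21/8*11 - 156 = -231/8 - 156 = -1479/8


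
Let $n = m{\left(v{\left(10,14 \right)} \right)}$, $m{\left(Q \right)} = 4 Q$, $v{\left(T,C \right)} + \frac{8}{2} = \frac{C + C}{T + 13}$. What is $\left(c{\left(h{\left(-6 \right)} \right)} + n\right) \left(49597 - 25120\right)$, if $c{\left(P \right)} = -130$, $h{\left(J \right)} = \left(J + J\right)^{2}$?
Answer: $- \frac{79452342}{23} \approx -3.4544 \cdot 10^{6}$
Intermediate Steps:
$v{\left(T,C \right)} = -4 + \frac{2 C}{13 + T}$ ($v{\left(T,C \right)} = -4 + \frac{C + C}{T + 13} = -4 + \frac{2 C}{13 + T}$)
$h{\left(J \right)} = 4 J^{2}$ ($h{\left(J \right)} = \left(2 J\right)^{2} = 4 J^{2}$)
$n = - \frac{256}{23}$ ($n = 4 \frac{2 \left(-26 + 14 - 20\right)}{13 + 10} = 4 \frac{2 \left(-26 + 14 - 20\right)}{23} = 4 \cdot 2 \cdot \frac{1}{23} \left(-32\right) = 4 \left(- \frac{64}{23}\right) = - \frac{256}{23} \approx -11.13$)
$\left(c{\left(h{\left(-6 \right)} \right)} + n\right) \left(49597 - 25120\right) = \left(-130 - \frac{256}{23}\right) \left(49597 - 25120\right) = \left(- \frac{3246}{23}\right) 24477 = - \frac{79452342}{23}$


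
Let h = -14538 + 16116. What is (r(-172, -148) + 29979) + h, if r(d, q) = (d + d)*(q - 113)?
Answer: 121341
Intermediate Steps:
r(d, q) = 2*d*(-113 + q) (r(d, q) = (2*d)*(-113 + q) = 2*d*(-113 + q))
h = 1578
(r(-172, -148) + 29979) + h = (2*(-172)*(-113 - 148) + 29979) + 1578 = (2*(-172)*(-261) + 29979) + 1578 = (89784 + 29979) + 1578 = 119763 + 1578 = 121341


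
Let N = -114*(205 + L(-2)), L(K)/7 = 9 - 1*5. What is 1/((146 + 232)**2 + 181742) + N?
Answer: -8622715811/324626 ≈ -26562.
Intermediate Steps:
L(K) = 28 (L(K) = 7*(9 - 1*5) = 7*(9 - 5) = 7*4 = 28)
N = -26562 (N = -114*(205 + 28) = -114*233 = -26562)
1/((146 + 232)**2 + 181742) + N = 1/((146 + 232)**2 + 181742) - 26562 = 1/(378**2 + 181742) - 26562 = 1/(142884 + 181742) - 26562 = 1/324626 - 26562 = -8622715811/324626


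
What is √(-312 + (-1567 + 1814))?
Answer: I*√65 ≈ 8.0623*I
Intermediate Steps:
√(-312 + (-1567 + 1814)) = √(-312 + 247) = √(-65) = I*√65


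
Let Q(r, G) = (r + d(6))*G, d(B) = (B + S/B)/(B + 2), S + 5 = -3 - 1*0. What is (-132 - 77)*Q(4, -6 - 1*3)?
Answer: 34485/4 ≈ 8621.3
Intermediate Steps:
S = -8 (S = -5 + (-3 - 1*0) = -5 + (-3 + 0) = -5 - 3 = -8)
d(B) = (B - 8/B)/(2 + B) (d(B) = (B - 8/B)/(B + 2) = (B - 8/B)/(2 + B))
Q(r, G) = G*(7/12 + r) (Q(r, G) = (r + (-8 + 6**2)/(6*(2 + 6)))*G = (r + (1/6)*(-8 + 36)/8)*G = (r + (1/6)*(1/8)*28)*G = (r + 7/12)*G = (7/12 + r)*G = G*(7/12 + r))
(-132 - 77)*Q(4, -6 - 1*3) = (-132 - 77)*((-6 - 1*3)*(7 + 12*4)/12) = -209*(-6 - 3)*(7 + 48)/12 = -209*(-9)*55/12 = -209*(-165/4) = 34485/4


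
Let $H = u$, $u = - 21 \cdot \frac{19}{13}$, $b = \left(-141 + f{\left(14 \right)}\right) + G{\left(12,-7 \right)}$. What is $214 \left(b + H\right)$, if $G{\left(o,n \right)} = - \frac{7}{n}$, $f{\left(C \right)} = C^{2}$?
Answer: $\frac{70406}{13} \approx 5415.8$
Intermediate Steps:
$b = 56$ ($b = \left(-141 + 14^{2}\right) - \frac{7}{-7} = \left(-141 + 196\right) - -1 = 55 + 1 = 56$)
$u = - \frac{399}{13}$ ($u = - 21 \cdot 19 \cdot \frac{1}{13} = \left(-21\right) \frac{19}{13} = - \frac{399}{13} \approx -30.692$)
$H = - \frac{399}{13} \approx -30.692$
$214 \left(b + H\right) = 214 \left(56 - \frac{399}{13}\right) = 214 \cdot \frac{329}{13} = \frac{70406}{13}$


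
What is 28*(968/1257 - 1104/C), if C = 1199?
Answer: -6358688/1507143 ≈ -4.2190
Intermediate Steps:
28*(968/1257 - 1104/C) = 28*(968/1257 - 1104/1199) = 28*(-227096/1507143) = -6358688/1507143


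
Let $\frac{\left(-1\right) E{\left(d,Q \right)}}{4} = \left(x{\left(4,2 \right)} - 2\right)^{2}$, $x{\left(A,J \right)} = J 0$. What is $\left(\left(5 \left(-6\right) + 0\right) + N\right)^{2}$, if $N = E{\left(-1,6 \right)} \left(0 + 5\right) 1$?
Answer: $12100$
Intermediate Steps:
$x{\left(A,J \right)} = 0$
$E{\left(d,Q \right)} = -16$ ($E{\left(d,Q \right)} = - 4 \left(0 - 2\right)^{2} = - 4 \left(-2\right)^{2} = \left(-4\right) 4 = -16$)
$N = -80$ ($N = - 16 \left(0 + 5\right) 1 = - 16 \cdot 5 \cdot 1 = \left(-16\right) 5 = -80$)
$\left(\left(5 \left(-6\right) + 0\right) + N\right)^{2} = \left(\left(5 \left(-6\right) + 0\right) - 80\right)^{2} = \left(\left(-30 + 0\right) - 80\right)^{2} = \left(-30 - 80\right)^{2} = \left(-110\right)^{2} = 12100$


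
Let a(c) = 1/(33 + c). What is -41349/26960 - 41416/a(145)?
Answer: -198750455429/26960 ≈ -7.3720e+6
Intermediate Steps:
-41349/26960 - 41416/a(145) = -41349/26960 - 41416/(1/(33 + 145)) = -41349*1/26960 - 41416/(1/178) = -41349/26960 - 41416/1/178 = -41349/26960 - 41416*178 = -41349/26960 - 7372048 = -198750455429/26960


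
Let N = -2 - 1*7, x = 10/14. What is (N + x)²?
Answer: 3364/49 ≈ 68.653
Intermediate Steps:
x = 5/7 (x = 10*(1/14) = 5/7 ≈ 0.71429)
N = -9 (N = -2 - 7 = -9)
(N + x)² = (-9 + 5/7)² = (-58/7)² = 3364/49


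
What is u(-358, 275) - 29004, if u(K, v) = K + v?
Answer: -29087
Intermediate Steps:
u(-358, 275) - 29004 = (-358 + 275) - 29004 = -83 - 29004 = -29087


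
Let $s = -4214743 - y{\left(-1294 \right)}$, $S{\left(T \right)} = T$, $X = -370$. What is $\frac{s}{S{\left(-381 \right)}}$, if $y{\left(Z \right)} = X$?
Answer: $\frac{1404791}{127} \approx 11061.0$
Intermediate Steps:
$y{\left(Z \right)} = -370$
$s = -4214373$ ($s = -4214743 - -370 = -4214743 + 370 = -4214373$)
$\frac{s}{S{\left(-381 \right)}} = - \frac{4214373}{-381} = \left(-4214373\right) \left(- \frac{1}{381}\right) = \frac{1404791}{127}$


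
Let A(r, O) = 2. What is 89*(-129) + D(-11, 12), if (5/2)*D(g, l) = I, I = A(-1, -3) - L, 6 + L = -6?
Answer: -57377/5 ≈ -11475.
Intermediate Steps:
L = -12 (L = -6 - 6 = -12)
I = 14 (I = 2 - 1*(-12) = 2 + 12 = 14)
D(g, l) = 28/5 (D(g, l) = (⅖)*14 = 28/5)
89*(-129) + D(-11, 12) = 89*(-129) + 28/5 = -11481 + 28/5 = -57377/5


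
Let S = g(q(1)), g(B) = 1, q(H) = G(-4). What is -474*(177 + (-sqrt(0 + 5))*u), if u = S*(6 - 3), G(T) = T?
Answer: -83898 + 1422*sqrt(5) ≈ -80718.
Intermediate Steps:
q(H) = -4
S = 1
u = 3 (u = 1*(6 - 3) = 1*3 = 3)
-474*(177 + (-sqrt(0 + 5))*u) = -474*(177 - sqrt(0 + 5)*3) = -474*(177 - sqrt(5)*3) = -474*(177 - 3*sqrt(5)) = -83898 + 1422*sqrt(5)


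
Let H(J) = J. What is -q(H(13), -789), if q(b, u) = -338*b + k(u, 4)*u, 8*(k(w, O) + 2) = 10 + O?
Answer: 16787/4 ≈ 4196.8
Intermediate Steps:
k(w, O) = -¾ + O/8 (k(w, O) = -2 + (10 + O)/8 = -2 + (5/4 + O/8) = -¾ + O/8)
q(b, u) = -338*b - u/4 (q(b, u) = -338*b + (-¾ + (⅛)*4)*u = -338*b + (-¾ + ½)*u = -338*b - u/4)
-q(H(13), -789) = -(-338*13 - ¼*(-789)) = -(-4394 + 789/4) = -1*(-16787/4) = 16787/4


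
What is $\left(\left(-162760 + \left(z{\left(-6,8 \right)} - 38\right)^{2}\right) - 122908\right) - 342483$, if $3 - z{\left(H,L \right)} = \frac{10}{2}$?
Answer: $-626551$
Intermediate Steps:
$z{\left(H,L \right)} = -2$ ($z{\left(H,L \right)} = 3 - \frac{10}{2} = 3 - 10 \cdot \frac{1}{2} = 3 - 5 = -2$)
$\left(\left(-162760 + \left(z{\left(-6,8 \right)} - 38\right)^{2}\right) - 122908\right) - 342483 = \left(\left(-162760 + \left(-2 - 38\right)^{2}\right) - 122908\right) - 342483 = \left(\left(-162760 + \left(-40\right)^{2}\right) - 122908\right) - 342483 = \left(\left(-162760 + 1600\right) - 122908\right) - 342483 = \left(-161160 - 122908\right) - 342483 = -284068 - 342483 = -626551$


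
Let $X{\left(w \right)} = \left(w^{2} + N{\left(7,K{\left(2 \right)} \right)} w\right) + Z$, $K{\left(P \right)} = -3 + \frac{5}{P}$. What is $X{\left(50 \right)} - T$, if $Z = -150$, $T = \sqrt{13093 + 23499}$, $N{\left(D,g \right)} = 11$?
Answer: $2900 - 4 \sqrt{2287} \approx 2708.7$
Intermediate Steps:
$T = 4 \sqrt{2287}$ ($T = \sqrt{36592} = 4 \sqrt{2287} \approx 191.29$)
$X{\left(w \right)} = -150 + w^{2} + 11 w$ ($X{\left(w \right)} = \left(w^{2} + 11 w\right) - 150 = -150 + w^{2} + 11 w$)
$X{\left(50 \right)} - T = \left(-150 + 50^{2} + 11 \cdot 50\right) - 4 \sqrt{2287} = \left(-150 + 2500 + 550\right) - 4 \sqrt{2287} = 2900 - 4 \sqrt{2287}$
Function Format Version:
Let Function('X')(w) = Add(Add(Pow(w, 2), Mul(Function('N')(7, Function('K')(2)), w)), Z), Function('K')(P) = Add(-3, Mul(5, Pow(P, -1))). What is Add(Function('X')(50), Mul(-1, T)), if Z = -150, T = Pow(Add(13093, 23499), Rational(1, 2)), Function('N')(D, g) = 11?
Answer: Add(2900, Mul(-4, Pow(2287, Rational(1, 2)))) ≈ 2708.7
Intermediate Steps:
T = Mul(4, Pow(2287, Rational(1, 2))) (T = Pow(36592, Rational(1, 2)) = Mul(4, Pow(2287, Rational(1, 2))) ≈ 191.29)
Function('X')(w) = Add(-150, Pow(w, 2), Mul(11, w)) (Function('X')(w) = Add(Add(Pow(w, 2), Mul(11, w)), -150) = Add(-150, Pow(w, 2), Mul(11, w)))
Add(Function('X')(50), Mul(-1, T)) = Add(Add(-150, Pow(50, 2), Mul(11, 50)), Mul(-1, Mul(4, Pow(2287, Rational(1, 2))))) = Add(Add(-150, 2500, 550), Mul(-4, Pow(2287, Rational(1, 2)))) = Add(2900, Mul(-4, Pow(2287, Rational(1, 2))))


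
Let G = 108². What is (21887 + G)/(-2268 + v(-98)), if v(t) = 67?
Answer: -33551/2201 ≈ -15.244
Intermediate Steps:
G = 11664
(21887 + G)/(-2268 + v(-98)) = (21887 + 11664)/(-2268 + 67) = 33551/(-2201) = 33551*(-1/2201) = -33551/2201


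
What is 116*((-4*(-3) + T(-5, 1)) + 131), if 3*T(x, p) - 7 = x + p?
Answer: 16704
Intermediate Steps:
T(x, p) = 7/3 + p/3 + x/3 (T(x, p) = 7/3 + (x + p)/3 = 7/3 + (p + x)/3 = 7/3 + (p/3 + x/3) = 7/3 + p/3 + x/3)
116*((-4*(-3) + T(-5, 1)) + 131) = 116*((-4*(-3) + (7/3 + (1/3)*1 + (1/3)*(-5))) + 131) = 116*((12 + (7/3 + 1/3 - 5/3)) + 131) = 116*((12 + 1) + 131) = 116*(13 + 131) = 116*144 = 16704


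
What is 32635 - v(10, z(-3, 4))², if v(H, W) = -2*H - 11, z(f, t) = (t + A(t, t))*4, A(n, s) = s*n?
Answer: 31674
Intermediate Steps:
A(n, s) = n*s
z(f, t) = 4*t + 4*t² (z(f, t) = (t + t*t)*4 = (t + t²)*4 = 4*t + 4*t²)
v(H, W) = -11 - 2*H
32635 - v(10, z(-3, 4))² = 32635 - (-11 - 2*10)² = 32635 - (-11 - 20)² = 32635 - 1*(-31)² = 32635 - 1*961 = 32635 - 961 = 31674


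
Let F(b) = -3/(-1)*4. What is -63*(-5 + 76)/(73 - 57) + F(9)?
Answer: -4281/16 ≈ -267.56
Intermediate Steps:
F(b) = 12 (F(b) = -3*(-1)*4 = 3*4 = 12)
-63*(-5 + 76)/(73 - 57) + F(9) = -63*(-5 + 76)/(73 - 57) + 12 = -4473/16 + 12 = -4281/16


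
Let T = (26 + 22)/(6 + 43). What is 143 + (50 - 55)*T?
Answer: 6767/49 ≈ 138.10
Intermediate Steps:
T = 48/49 ≈ 0.97959
143 + (50 - 55)*T = 143 + (50 - 55)*(48/49) = 143 - 5*48/49 = 143 - 240/49 = 6767/49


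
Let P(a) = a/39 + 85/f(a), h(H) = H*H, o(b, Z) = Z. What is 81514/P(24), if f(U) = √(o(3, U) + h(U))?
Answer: -203458944/47305 + 468379444*√6/47305 ≈ 19952.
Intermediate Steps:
h(H) = H²
f(U) = √(U + U²)
P(a) = 85/√(a*(1 + a)) + a/39 (P(a) = a/39 + 85/(√(a*(1 + a))) = a*(1/39) + 85/√(a*(1 + a)) = a/39 + 85/√(a*(1 + a)) = 85/√(a*(1 + a)) + a/39)
81514/P(24) = 81514/(85/√(24 + 24²) + (1/39)*24) = 81514/(85/√(24 + 576) + 8/13) = 81514/(85/√600 + 8/13) = 81514/(85*(√6/60) + 8/13) = 81514/(17*√6/12 + 8/13) = 81514/(8/13 + 17*√6/12)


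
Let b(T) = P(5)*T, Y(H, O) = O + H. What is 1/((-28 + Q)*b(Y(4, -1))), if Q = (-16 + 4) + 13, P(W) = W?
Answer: -1/405 ≈ -0.0024691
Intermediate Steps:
Y(H, O) = H + O
b(T) = 5*T
Q = 1 (Q = -12 + 13 = 1)
1/((-28 + Q)*b(Y(4, -1))) = 1/((-28 + 1)*(5*(4 - 1))) = 1/(-135*3) = 1/(-27*15) = 1/(-405) = -1/405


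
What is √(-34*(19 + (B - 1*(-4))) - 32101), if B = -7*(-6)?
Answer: I*√34311 ≈ 185.23*I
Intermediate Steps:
B = 42
√(-34*(19 + (B - 1*(-4))) - 32101) = √(-34*(19 + (42 - 1*(-4))) - 32101) = √(-34*(19 + (42 + 4)) - 32101) = √(-34*(19 + 46) - 32101) = √(-34*65 - 32101) = √(-2210 - 32101) = √(-34311) = I*√34311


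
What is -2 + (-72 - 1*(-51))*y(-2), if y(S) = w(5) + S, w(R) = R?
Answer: -65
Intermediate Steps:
y(S) = 5 + S
-2 + (-72 - 1*(-51))*y(-2) = -2 + (-72 - 1*(-51))*(5 - 2) = -2 + (-72 + 51)*3 = -2 - 21*3 = -2 - 63 = -65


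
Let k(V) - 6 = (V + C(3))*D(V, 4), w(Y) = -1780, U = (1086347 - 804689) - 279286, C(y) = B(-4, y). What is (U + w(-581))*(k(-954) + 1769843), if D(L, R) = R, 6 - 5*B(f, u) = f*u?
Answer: 5227500304/5 ≈ 1.0455e+9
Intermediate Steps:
B(f, u) = 6/5 - f*u/5
C(y) = 6/5 + 4*y/5 (C(y) = 6/5 - ⅕*(-4)*y = 6/5 + 4*y/5)
U = 2372 (U = 281658 - 279286 = 2372)
k(V) = 102/5 + 4*V (k(V) = 6 + (V + (6/5 + (⅘)*3))*4 = 6 + (V + (6/5 + 12/5))*4 = 6 + (V + 18/5)*4 = 6 + (18/5 + V)*4 = 6 + (72/5 + 4*V) = 102/5 + 4*V)
(U + w(-581))*(k(-954) + 1769843) = (2372 - 1780)*((102/5 + 4*(-954)) + 1769843) = 592*((102/5 - 3816) + 1769843) = 592*(-18978/5 + 1769843) = 592*(8830237/5) = 5227500304/5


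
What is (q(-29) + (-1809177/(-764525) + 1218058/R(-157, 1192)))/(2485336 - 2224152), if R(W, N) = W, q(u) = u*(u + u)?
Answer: -104151510973/4478575217600 ≈ -0.023255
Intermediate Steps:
q(u) = 2*u**2 (q(u) = u*(2*u) = 2*u**2)
(q(-29) + (-1809177/(-764525) + 1218058/R(-157, 1192)))/(2485336 - 2224152) = (2*(-29)**2 + (-1809177/(-764525) + 1218058/(-157)))/(2485336 - 2224152) = (2*841 + (-1809177*(-1/764525) + 1218058*(-1/157)))/261184 = (1682 + (1809177/764525 - 1218058/157))*(1/261184) = (1682 - 930951751661/120030425)*(1/261184) = -729060576811/120030425*1/261184 = -104151510973/4478575217600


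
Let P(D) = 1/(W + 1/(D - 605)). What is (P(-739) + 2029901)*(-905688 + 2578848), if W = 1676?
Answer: 7650422521765384920/2252543 ≈ 3.3964e+12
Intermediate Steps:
P(D) = 1/(1676 + 1/(-605 + D)) (P(D) = 1/(1676 + 1/(D - 605)) = 1/(1676 + 1/(-605 + D)))
(P(-739) + 2029901)*(-905688 + 2578848) = ((-605 - 739)/(-1013979 + 1676*(-739)) + 2029901)*(-905688 + 2578848) = (-1344/(-1013979 - 1238564) + 2029901)*1673160 = (-1344/(-2252543) + 2029901)*1673160 = (-1/2252543*(-1344) + 2029901)*1673160 = (1344/2252543 + 2029901)*1673160 = (4572439289587/2252543)*1673160 = 7650422521765384920/2252543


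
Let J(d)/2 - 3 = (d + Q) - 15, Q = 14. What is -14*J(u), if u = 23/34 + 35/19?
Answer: -40866/323 ≈ -126.52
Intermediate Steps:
u = 1627/646 (u = 23*(1/34) + 35*(1/19) = 23/34 + 35/19 = 1627/646 ≈ 2.5186)
J(d) = 4 + 2*d (J(d) = 6 + 2*((d + 14) - 15) = 6 + 2*((14 + d) - 15) = 6 + 2*(-1 + d) = 6 + (-2 + 2*d) = 4 + 2*d)
-14*J(u) = -14*(4 + 2*(1627/646)) = -14*(4 + 1627/323) = -14*2919/323 = -40866/323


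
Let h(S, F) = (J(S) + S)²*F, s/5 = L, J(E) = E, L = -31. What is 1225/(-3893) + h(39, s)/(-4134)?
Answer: 47001445/206329 ≈ 227.80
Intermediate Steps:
s = -155 (s = 5*(-31) = -155)
h(S, F) = 4*F*S² (h(S, F) = (S + S)²*F = (2*S)²*F = (4*S²)*F = 4*F*S²)
1225/(-3893) + h(39, s)/(-4134) = 1225/(-3893) + (4*(-155)*39²)/(-4134) = 1225*(-1/3893) + (4*(-155)*1521)*(-1/4134) = -1225/3893 - 943020*(-1/4134) = -1225/3893 + 12090/53 = 47001445/206329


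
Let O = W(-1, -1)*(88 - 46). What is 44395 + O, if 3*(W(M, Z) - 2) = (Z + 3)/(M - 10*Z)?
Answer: 400339/9 ≈ 44482.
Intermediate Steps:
W(M, Z) = 2 + (3 + Z)/(3*(M - 10*Z)) (W(M, Z) = 2 + ((Z + 3)/(M - 10*Z))/3 = 2 + ((3 + Z)/(M - 10*Z))/3 = 2 + (3 + Z)/(3*(M - 10*Z)))
O = 784/9 (O = ((3 - 59*(-1) + 6*(-1))/(3*(-1 - 10*(-1))))*(88 - 46) = ((3 + 59 - 6)/(3*(-1 + 10)))*42 = ((⅓)*56/9)*42 = ((⅓)*(⅑)*56)*42 = (56/27)*42 = 784/9 ≈ 87.111)
44395 + O = 44395 + 784/9 = 400339/9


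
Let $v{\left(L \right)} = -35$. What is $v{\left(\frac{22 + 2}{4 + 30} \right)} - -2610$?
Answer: $2575$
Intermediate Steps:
$v{\left(\frac{22 + 2}{4 + 30} \right)} - -2610 = -35 - -2610 = -35 + 2610 = 2575$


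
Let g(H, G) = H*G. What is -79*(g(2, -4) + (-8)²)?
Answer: -4424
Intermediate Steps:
g(H, G) = G*H
-79*(g(2, -4) + (-8)²) = -79*(-4*2 + (-8)²) = -79*(-8 + 64) = -79*56 = -4424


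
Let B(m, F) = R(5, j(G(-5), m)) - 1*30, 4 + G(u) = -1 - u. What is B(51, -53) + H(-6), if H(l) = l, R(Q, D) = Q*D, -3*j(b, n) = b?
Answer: -36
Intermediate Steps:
G(u) = -5 - u (G(u) = -4 + (-1 - u) = -5 - u)
j(b, n) = -b/3
R(Q, D) = D*Q
B(m, F) = -30 (B(m, F) = -(-5 - 1*(-5))/3*5 - 1*30 = -(-5 + 5)/3*5 - 30 = -⅓*0*5 - 30 = 0*5 - 30 = 0 - 30 = -30)
B(51, -53) + H(-6) = -30 - 6 = -36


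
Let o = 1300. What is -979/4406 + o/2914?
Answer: 1437497/6419542 ≈ 0.22393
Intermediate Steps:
-979/4406 + o/2914 = -979/4406 + 1300/2914 = -979*1/4406 + 1300*(1/2914) = -979/4406 + 650/1457 = 1437497/6419542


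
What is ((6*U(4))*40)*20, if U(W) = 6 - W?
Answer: 9600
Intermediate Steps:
((6*U(4))*40)*20 = ((6*(6 - 1*4))*40)*20 = ((6*(6 - 4))*40)*20 = ((6*2)*40)*20 = (12*40)*20 = 480*20 = 9600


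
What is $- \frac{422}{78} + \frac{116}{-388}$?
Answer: $- \frac{21598}{3783} \approx -5.7092$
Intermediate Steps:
$- \frac{422}{78} + \frac{116}{-388} = \left(-422\right) \frac{1}{78} + 116 \left(- \frac{1}{388}\right) = - \frac{211}{39} - \frac{29}{97} = - \frac{21598}{3783}$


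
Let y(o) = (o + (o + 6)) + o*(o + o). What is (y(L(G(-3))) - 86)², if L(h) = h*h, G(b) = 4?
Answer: 215296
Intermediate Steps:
L(h) = h²
y(o) = 6 + 2*o + 2*o² (y(o) = (o + (6 + o)) + o*(2*o) = (6 + 2*o) + 2*o² = 6 + 2*o + 2*o²)
(y(L(G(-3))) - 86)² = ((6 + 2*4² + 2*(4²)²) - 86)² = ((6 + 2*16 + 2*16²) - 86)² = ((6 + 32 + 2*256) - 86)² = ((6 + 32 + 512) - 86)² = (550 - 86)² = 464² = 215296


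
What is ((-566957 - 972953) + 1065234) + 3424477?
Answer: 2949801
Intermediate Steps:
((-566957 - 972953) + 1065234) + 3424477 = (-1539910 + 1065234) + 3424477 = -474676 + 3424477 = 2949801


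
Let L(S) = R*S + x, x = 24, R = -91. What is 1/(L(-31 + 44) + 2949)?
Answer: 1/1790 ≈ 0.00055866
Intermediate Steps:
L(S) = 24 - 91*S (L(S) = -91*S + 24 = 24 - 91*S)
1/(L(-31 + 44) + 2949) = 1/((24 - 91*(-31 + 44)) + 2949) = 1/((24 - 91*13) + 2949) = 1/((24 - 1183) + 2949) = 1/(-1159 + 2949) = 1/1790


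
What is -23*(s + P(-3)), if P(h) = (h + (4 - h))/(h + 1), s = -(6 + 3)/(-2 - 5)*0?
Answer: 46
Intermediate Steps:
s = 0 (s = -9/(-7)*0 = -9*(-1)/7*0 = -1*(-9/7)*0 = (9/7)*0 = 0)
P(h) = 4/(1 + h)
-23*(s + P(-3)) = -23*(0 + 4/(1 - 3)) = -23*(0 + 4/(-2)) = -23*(0 + 4*(-1/2)) = -23*(0 - 2) = -23*(-2) = 46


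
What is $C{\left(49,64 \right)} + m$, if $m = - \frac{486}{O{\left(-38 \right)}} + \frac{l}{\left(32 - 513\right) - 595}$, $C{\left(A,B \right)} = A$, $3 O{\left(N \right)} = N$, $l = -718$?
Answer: $\frac{899901}{10222} \approx 88.036$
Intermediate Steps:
$O{\left(N \right)} = \frac{N}{3}$
$m = \frac{399023}{10222}$ ($m = - \frac{486}{\frac{1}{3} \left(-38\right)} - \frac{718}{\left(32 - 513\right) - 595} = - \frac{486}{- \frac{38}{3}} - \frac{718}{-481 - 595} = \left(-486\right) \left(- \frac{3}{38}\right) - \frac{718}{-1076} = \frac{729}{19} - - \frac{359}{538} = \frac{729}{19} + \frac{359}{538} = \frac{399023}{10222} \approx 39.036$)
$C{\left(49,64 \right)} + m = 49 + \frac{399023}{10222} = \frac{899901}{10222}$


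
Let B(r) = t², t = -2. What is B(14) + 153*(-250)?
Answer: -38246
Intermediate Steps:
B(r) = 4 (B(r) = (-2)² = 4)
B(14) + 153*(-250) = 4 + 153*(-250) = 4 - 38250 = -38246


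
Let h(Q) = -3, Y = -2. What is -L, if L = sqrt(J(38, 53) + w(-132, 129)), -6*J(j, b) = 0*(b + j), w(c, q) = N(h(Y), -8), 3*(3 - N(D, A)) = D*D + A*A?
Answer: -8*I*sqrt(3)/3 ≈ -4.6188*I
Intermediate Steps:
N(D, A) = 3 - A**2/3 - D**2/3 (N(D, A) = 3 - (D*D + A*A)/3 = 3 - (D**2 + A**2)/3 = 3 - (A**2 + D**2)/3 = 3 + (-A**2/3 - D**2/3) = 3 - A**2/3 - D**2/3)
w(c, q) = -64/3 (w(c, q) = 3 - 1/3*(-8)**2 - 1/3*(-3)**2 = 3 - 1/3*64 - 1/3*9 = 3 - 64/3 - 3 = -64/3)
J(j, b) = 0 (J(j, b) = -0*(b + j) = -1/6*0 = 0)
L = 8*I*sqrt(3)/3 (L = sqrt(0 - 64/3) = sqrt(-64/3) = 8*I*sqrt(3)/3 ≈ 4.6188*I)
-L = -8*I*sqrt(3)/3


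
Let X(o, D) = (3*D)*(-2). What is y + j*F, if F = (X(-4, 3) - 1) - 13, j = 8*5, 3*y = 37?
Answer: -3803/3 ≈ -1267.7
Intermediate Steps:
y = 37/3 (y = (1/3)*37 = 37/3 ≈ 12.333)
j = 40
X(o, D) = -6*D
F = -32 (F = (-6*3 - 1) - 13 = (-18 - 1) - 13 = -19 - 13 = -32)
y + j*F = 37/3 + 40*(-32) = 37/3 - 1280 = -3803/3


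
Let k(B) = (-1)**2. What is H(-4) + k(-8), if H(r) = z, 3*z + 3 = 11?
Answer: 11/3 ≈ 3.6667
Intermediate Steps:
z = 8/3 (z = -1 + (1/3)*11 = -1 + 11/3 = 8/3 ≈ 2.6667)
H(r) = 8/3
k(B) = 1
H(-4) + k(-8) = 8/3 + 1 = 11/3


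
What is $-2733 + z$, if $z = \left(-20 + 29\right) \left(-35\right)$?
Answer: $-3048$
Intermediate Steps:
$z = -315$ ($z = 9 \left(-35\right) = -315$)
$-2733 + z = -2733 - 315 = -3048$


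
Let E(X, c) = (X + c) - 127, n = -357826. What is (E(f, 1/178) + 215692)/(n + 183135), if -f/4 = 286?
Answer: -38166939/31094998 ≈ -1.2274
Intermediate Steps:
f = -1144 (f = -4*286 = -1144)
E(X, c) = -127 + X + c
(E(f, 1/178) + 215692)/(n + 183135) = ((-127 - 1144 + 1/178) + 215692)/(-357826 + 183135) = ((-127 - 1144 + 1/178) + 215692)/(-174691) = (-226237/178 + 215692)*(-1/174691) = (38166939/178)*(-1/174691) = -38166939/31094998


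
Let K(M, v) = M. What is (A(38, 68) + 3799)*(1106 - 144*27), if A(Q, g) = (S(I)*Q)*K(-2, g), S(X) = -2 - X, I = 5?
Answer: -12048842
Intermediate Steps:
A(Q, g) = 14*Q (A(Q, g) = ((-2 - 1*5)*Q)*(-2) = ((-2 - 5)*Q)*(-2) = -7*Q*(-2) = 14*Q)
(A(38, 68) + 3799)*(1106 - 144*27) = (14*38 + 3799)*(1106 - 144*27) = (532 + 3799)*(1106 - 3888) = 4331*(-2782) = -12048842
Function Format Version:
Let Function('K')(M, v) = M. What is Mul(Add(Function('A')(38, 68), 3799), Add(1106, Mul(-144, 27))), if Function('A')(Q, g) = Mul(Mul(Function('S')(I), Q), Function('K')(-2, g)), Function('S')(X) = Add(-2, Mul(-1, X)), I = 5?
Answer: -12048842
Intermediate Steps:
Function('A')(Q, g) = Mul(14, Q) (Function('A')(Q, g) = Mul(Mul(Add(-2, Mul(-1, 5)), Q), -2) = Mul(Mul(Add(-2, -5), Q), -2) = Mul(Mul(-7, Q), -2) = Mul(14, Q))
Mul(Add(Function('A')(38, 68), 3799), Add(1106, Mul(-144, 27))) = Mul(Add(Mul(14, 38), 3799), Add(1106, Mul(-144, 27))) = Mul(Add(532, 3799), Add(1106, -3888)) = Mul(4331, -2782) = -12048842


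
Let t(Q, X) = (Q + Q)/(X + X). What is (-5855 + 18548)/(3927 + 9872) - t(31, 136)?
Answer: 1298479/1876664 ≈ 0.69191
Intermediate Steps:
t(Q, X) = Q/X (t(Q, X) = (2*Q)/((2*X)) = (2*Q)*(1/(2*X)) = Q/X)
(-5855 + 18548)/(3927 + 9872) - t(31, 136) = (-5855 + 18548)/(3927 + 9872) - 31/136 = 12693/13799 - 31/136 = 1298479/1876664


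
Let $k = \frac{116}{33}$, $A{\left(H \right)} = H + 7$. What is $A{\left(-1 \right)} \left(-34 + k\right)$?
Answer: $- \frac{2012}{11} \approx -182.91$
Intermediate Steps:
$A{\left(H \right)} = 7 + H$
$k = \frac{116}{33}$ ($k = 116 \cdot \frac{1}{33} = \frac{116}{33} \approx 3.5152$)
$A{\left(-1 \right)} \left(-34 + k\right) = \left(7 - 1\right) \left(-34 + \frac{116}{33}\right) = 6 \left(- \frac{1006}{33}\right) = - \frac{2012}{11}$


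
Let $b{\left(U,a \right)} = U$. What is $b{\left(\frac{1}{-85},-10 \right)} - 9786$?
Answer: $- \frac{831811}{85} \approx -9786.0$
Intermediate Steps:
$b{\left(\frac{1}{-85},-10 \right)} - 9786 = \frac{1}{-85} - 9786 = - \frac{1}{85} - 9786 = - \frac{831811}{85}$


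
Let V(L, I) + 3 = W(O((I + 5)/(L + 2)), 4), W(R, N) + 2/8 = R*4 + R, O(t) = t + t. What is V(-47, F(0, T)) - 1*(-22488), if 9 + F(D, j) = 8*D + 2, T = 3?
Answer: 809467/36 ≈ 22485.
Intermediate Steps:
O(t) = 2*t
W(R, N) = -¼ + 5*R (W(R, N) = -¼ + (R*4 + R) = -¼ + (4*R + R) = -¼ + 5*R)
F(D, j) = -7 + 8*D (F(D, j) = -9 + (8*D + 2) = -9 + (2 + 8*D) = -7 + 8*D)
V(L, I) = -13/4 + 10*(5 + I)/(2 + L) (V(L, I) = -3 + (-¼ + 5*(2*((I + 5)/(L + 2)))) = -3 + (-¼ + 5*(2*((5 + I)/(2 + L)))) = -3 + (-¼ + 5*(2*(5 + I)/(2 + L))) = -3 + (-¼ + 10*(5 + I)/(2 + L)) = -13/4 + 10*(5 + I)/(2 + L))
V(-47, F(0, T)) - 1*(-22488) = (174 - 13*(-47) + 40*(-7 + 8*0))/(4*(2 - 47)) - 1*(-22488) = (¼)*(174 + 611 + 40*(-7 + 0))/(-45) + 22488 = (¼)*(-1/45)*(174 + 611 + 40*(-7)) + 22488 = (¼)*(-1/45)*(174 + 611 - 280) + 22488 = (¼)*(-1/45)*505 + 22488 = -101/36 + 22488 = 809467/36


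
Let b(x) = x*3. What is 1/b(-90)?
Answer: -1/270 ≈ -0.0037037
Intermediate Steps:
b(x) = 3*x
1/b(-90) = 1/(3*(-90)) = 1/(-270) = -1/270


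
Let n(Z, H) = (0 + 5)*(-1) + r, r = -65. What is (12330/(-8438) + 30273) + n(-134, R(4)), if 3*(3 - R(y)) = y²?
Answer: 127420292/4219 ≈ 30202.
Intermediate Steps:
R(y) = 3 - y²/3
n(Z, H) = -70 (n(Z, H) = (0 + 5)*(-1) - 65 = 5*(-1) - 65 = -5 - 65 = -70)
(12330/(-8438) + 30273) + n(-134, R(4)) = (12330/(-8438) + 30273) - 70 = (12330*(-1/8438) + 30273) - 70 = (-6165/4219 + 30273) - 70 = 127715622/4219 - 70 = 127420292/4219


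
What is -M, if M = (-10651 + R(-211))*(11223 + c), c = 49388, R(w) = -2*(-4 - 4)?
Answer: 644597985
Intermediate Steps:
R(w) = 16 (R(w) = -2*(-8) = 16)
M = -644597985 (M = (-10651 + 16)*(11223 + 49388) = -10635*60611 = -644597985)
-M = -1*(-644597985) = 644597985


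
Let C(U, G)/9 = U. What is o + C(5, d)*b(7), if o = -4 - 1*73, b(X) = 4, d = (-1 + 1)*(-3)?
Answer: 103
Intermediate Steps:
d = 0 (d = 0*(-3) = 0)
C(U, G) = 9*U
o = -77 (o = -4 - 73 = -77)
o + C(5, d)*b(7) = -77 + (9*5)*4 = -77 + 45*4 = -77 + 180 = 103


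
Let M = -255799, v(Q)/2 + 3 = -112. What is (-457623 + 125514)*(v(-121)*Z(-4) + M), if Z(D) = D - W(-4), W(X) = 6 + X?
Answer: 84494839671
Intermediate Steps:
v(Q) = -230 (v(Q) = -6 + 2*(-112) = -6 - 224 = -230)
Z(D) = -2 + D (Z(D) = D - (6 - 4) = D - 1*2 = D - 2 = -2 + D)
(-457623 + 125514)*(v(-121)*Z(-4) + M) = (-457623 + 125514)*(-230*(-2 - 4) - 255799) = -332109*(-230*(-6) - 255799) = -332109*(1380 - 255799) = -332109*(-254419) = 84494839671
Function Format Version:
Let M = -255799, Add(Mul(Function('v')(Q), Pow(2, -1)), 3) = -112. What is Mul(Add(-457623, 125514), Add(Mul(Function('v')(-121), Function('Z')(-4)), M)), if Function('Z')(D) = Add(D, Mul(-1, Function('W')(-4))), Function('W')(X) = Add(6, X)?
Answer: 84494839671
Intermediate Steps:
Function('v')(Q) = -230 (Function('v')(Q) = Add(-6, Mul(2, -112)) = Add(-6, -224) = -230)
Function('Z')(D) = Add(-2, D) (Function('Z')(D) = Add(D, Mul(-1, Add(6, -4))) = Add(D, Mul(-1, 2)) = Add(D, -2) = Add(-2, D))
Mul(Add(-457623, 125514), Add(Mul(Function('v')(-121), Function('Z')(-4)), M)) = Mul(Add(-457623, 125514), Add(Mul(-230, Add(-2, -4)), -255799)) = Mul(-332109, Add(Mul(-230, -6), -255799)) = Mul(-332109, Add(1380, -255799)) = Mul(-332109, -254419) = 84494839671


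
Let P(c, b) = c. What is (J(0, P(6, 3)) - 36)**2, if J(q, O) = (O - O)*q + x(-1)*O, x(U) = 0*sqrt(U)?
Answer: 1296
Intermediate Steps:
x(U) = 0
J(q, O) = 0 (J(q, O) = (O - O)*q + 0*O = 0*q + 0 = 0 + 0 = 0)
(J(0, P(6, 3)) - 36)**2 = (0 - 36)**2 = (-36)**2 = 1296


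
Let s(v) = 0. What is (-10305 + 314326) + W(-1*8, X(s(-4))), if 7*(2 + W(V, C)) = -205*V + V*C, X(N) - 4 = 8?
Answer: 2129677/7 ≈ 3.0424e+5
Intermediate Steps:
X(N) = 12 (X(N) = 4 + 8 = 12)
W(V, C) = -2 - 205*V/7 + C*V/7 (W(V, C) = -2 + (-205*V + V*C)/7 = -2 + (-205*V + C*V)/7 = -2 + (-205*V/7 + C*V/7) = -2 - 205*V/7 + C*V/7)
(-10305 + 314326) + W(-1*8, X(s(-4))) = (-10305 + 314326) + (-2 - (-205)*8/7 + (⅐)*12*(-1*8)) = 304021 + (-2 - 205/7*(-8) + (⅐)*12*(-8)) = 304021 + (-2 + 1640/7 - 96/7) = 304021 + 1530/7 = 2129677/7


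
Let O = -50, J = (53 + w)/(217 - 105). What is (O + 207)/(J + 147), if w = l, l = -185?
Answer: 4396/4083 ≈ 1.0767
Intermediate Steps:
w = -185
J = -33/28 (J = (53 - 185)/(217 - 105) = -132/112 = -132*1/112 = -33/28 ≈ -1.1786)
(O + 207)/(J + 147) = (-50 + 207)/(-33/28 + 147) = 157/(4083/28) = 157*(28/4083) = 4396/4083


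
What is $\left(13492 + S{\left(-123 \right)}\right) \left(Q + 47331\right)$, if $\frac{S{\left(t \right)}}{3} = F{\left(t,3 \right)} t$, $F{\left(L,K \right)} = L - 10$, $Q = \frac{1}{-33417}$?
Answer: $\frac{98962886166794}{33417} \approx 2.9615 \cdot 10^{9}$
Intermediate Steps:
$Q = - \frac{1}{33417} \approx -2.9925 \cdot 10^{-5}$
$F{\left(L,K \right)} = -10 + L$ ($F{\left(L,K \right)} = L - 10 = -10 + L$)
$S{\left(t \right)} = 3 t \left(-10 + t\right)$ ($S{\left(t \right)} = 3 \left(-10 + t\right) t = 3 t \left(-10 + t\right)$)
$\left(13492 + S{\left(-123 \right)}\right) \left(Q + 47331\right) = \left(13492 + 3 \left(-123\right) \left(-10 - 123\right)\right) \left(- \frac{1}{33417} + 47331\right) = \left(13492 + 3 \left(-123\right) \left(-133\right)\right) \frac{1581660026}{33417} = \left(13492 + 49077\right) \frac{1581660026}{33417} = 62569 \cdot \frac{1581660026}{33417} = \frac{98962886166794}{33417}$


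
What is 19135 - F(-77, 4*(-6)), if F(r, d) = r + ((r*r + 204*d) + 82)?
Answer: 18097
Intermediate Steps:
F(r, d) = 82 + r + r**2 + 204*d (F(r, d) = r + ((r**2 + 204*d) + 82) = r + (82 + r**2 + 204*d) = 82 + r + r**2 + 204*d)
19135 - F(-77, 4*(-6)) = 19135 - (82 - 77 + (-77)**2 + 204*(4*(-6))) = 19135 - (82 - 77 + 5929 + 204*(-24)) = 19135 - (82 - 77 + 5929 - 4896) = 19135 - 1*1038 = 19135 - 1038 = 18097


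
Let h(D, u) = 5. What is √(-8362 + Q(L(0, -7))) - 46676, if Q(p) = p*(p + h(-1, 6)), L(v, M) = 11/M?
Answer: -46676 + I*√410002/7 ≈ -46676.0 + 91.473*I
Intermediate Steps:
Q(p) = p*(5 + p) (Q(p) = p*(p + 5) = p*(5 + p))
√(-8362 + Q(L(0, -7))) - 46676 = √(-8362 + (11/(-7))*(5 + 11/(-7))) - 46676 = √(-8362 + (11*(-⅐))*(5 + 11*(-⅐))) - 46676 = √(-8362 - 11*(5 - 11/7)/7) - 46676 = √(-8362 - 11/7*24/7) - 46676 = √(-8362 - 264/49) - 46676 = √(-410002/49) - 46676 = I*√410002/7 - 46676 = -46676 + I*√410002/7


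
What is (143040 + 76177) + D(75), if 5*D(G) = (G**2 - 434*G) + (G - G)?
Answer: 213832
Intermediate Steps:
D(G) = -434*G/5 + G**2/5 (D(G) = ((G**2 - 434*G) + (G - G))/5 = ((G**2 - 434*G) + 0)/5 = (G**2 - 434*G)/5 = -434*G/5 + G**2/5)
(143040 + 76177) + D(75) = (143040 + 76177) + (1/5)*75*(-434 + 75) = 219217 + (1/5)*75*(-359) = 219217 - 5385 = 213832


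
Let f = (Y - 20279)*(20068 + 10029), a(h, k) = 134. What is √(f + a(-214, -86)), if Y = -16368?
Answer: 15*I*√4902065 ≈ 33211.0*I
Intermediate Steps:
f = -1102964759 (f = (-16368 - 20279)*(20068 + 10029) = -36647*30097 = -1102964759)
√(f + a(-214, -86)) = √(-1102964759 + 134) = √(-1102964625) = 15*I*√4902065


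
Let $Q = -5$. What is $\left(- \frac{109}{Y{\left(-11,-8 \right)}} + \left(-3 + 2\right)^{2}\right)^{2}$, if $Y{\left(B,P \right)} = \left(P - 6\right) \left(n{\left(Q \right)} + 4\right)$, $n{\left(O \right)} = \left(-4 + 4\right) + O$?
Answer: $\frac{9025}{196} \approx 46.046$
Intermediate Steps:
$n{\left(O \right)} = O$ ($n{\left(O \right)} = 0 + O = O$)
$Y{\left(B,P \right)} = 6 - P$ ($Y{\left(B,P \right)} = \left(P - 6\right) \left(-5 + 4\right) = \left(-6 + P\right) \left(-1\right) = 6 - P$)
$\left(- \frac{109}{Y{\left(-11,-8 \right)}} + \left(-3 + 2\right)^{2}\right)^{2} = \left(- \frac{109}{6 - -8} + \left(-3 + 2\right)^{2}\right)^{2} = \left(- \frac{109}{6 + 8} + \left(-1\right)^{2}\right)^{2} = \left(- \frac{109}{14} + 1\right)^{2} = \left(- \frac{95}{14}\right)^{2} = \frac{9025}{196}$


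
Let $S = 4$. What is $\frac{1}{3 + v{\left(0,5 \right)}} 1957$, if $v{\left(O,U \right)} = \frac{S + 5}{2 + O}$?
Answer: $\frac{3914}{15} \approx 260.93$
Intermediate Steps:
$v{\left(O,U \right)} = \frac{9}{2 + O}$ ($v{\left(O,U \right)} = \frac{4 + 5}{2 + O} = \frac{9}{2 + O}$)
$\frac{1}{3 + v{\left(0,5 \right)}} 1957 = \frac{1}{3 + \frac{9}{2 + 0}} \cdot 1957 = \frac{1}{3 + \frac{9}{2}} \cdot 1957 = \frac{1}{\frac{15}{2}} \cdot 1957 = \frac{2}{15} \cdot 1957 = \frac{3914}{15}$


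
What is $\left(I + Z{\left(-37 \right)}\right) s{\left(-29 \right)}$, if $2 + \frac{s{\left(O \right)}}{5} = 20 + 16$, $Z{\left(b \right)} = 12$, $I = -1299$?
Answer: $-218790$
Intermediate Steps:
$s{\left(O \right)} = 170$ ($s{\left(O \right)} = -10 + 5 \left(20 + 16\right) = -10 + 5 \cdot 36 = -10 + 180 = 170$)
$\left(I + Z{\left(-37 \right)}\right) s{\left(-29 \right)} = \left(-1299 + 12\right) 170 = \left(-1287\right) 170 = -218790$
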